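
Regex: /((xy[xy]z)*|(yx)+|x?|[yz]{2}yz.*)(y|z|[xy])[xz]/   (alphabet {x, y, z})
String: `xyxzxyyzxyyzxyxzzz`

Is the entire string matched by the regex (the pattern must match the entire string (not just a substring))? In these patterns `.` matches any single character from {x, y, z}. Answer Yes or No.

Yes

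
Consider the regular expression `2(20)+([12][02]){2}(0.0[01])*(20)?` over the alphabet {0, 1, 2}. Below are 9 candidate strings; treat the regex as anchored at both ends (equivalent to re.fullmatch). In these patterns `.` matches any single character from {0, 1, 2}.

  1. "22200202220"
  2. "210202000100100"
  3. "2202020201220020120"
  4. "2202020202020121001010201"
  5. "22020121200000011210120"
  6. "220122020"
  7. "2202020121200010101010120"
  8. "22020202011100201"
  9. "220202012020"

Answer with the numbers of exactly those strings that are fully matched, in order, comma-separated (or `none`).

3, 4, 6, 7

1 → no match — must start with "220"
2 → no match — must start with "220"
3 → match
4 → match
5 → no match
6 → match
7 → match
8 → no match
9 → no match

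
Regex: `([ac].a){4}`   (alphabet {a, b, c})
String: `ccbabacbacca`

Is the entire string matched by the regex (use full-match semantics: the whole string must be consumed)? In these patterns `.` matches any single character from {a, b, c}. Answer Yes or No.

No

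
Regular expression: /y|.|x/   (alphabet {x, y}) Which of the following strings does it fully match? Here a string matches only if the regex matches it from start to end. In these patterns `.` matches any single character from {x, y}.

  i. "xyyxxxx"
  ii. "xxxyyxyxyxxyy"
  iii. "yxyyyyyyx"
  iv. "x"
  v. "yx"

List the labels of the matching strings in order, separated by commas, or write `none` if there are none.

iv

i → no match
ii → no match
iii → no match
iv → match
v → no match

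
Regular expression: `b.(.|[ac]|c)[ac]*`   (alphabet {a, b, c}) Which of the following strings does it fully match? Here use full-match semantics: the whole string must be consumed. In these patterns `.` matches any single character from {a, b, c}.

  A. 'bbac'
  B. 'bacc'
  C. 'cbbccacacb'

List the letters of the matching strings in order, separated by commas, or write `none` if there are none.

A. 'bbac' → match
B. 'bacc' → match
C. 'cbbccacacb' → no match — must start with 'b'

A, B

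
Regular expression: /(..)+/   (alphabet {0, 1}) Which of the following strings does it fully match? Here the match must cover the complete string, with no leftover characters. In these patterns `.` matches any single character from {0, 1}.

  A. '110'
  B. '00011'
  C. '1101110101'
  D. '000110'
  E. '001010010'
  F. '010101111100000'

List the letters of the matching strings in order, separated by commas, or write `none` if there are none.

A → no match
B → no match
C → match
D → match
E → no match
F → no match

C, D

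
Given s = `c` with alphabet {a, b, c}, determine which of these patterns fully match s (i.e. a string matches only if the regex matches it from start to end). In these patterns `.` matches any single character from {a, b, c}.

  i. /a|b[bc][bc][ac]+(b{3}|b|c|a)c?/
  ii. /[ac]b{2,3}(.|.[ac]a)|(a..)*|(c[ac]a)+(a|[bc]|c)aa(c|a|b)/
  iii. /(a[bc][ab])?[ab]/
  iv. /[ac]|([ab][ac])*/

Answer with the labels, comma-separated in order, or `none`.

i → no match
ii → no match
iii → no match
iv → match

iv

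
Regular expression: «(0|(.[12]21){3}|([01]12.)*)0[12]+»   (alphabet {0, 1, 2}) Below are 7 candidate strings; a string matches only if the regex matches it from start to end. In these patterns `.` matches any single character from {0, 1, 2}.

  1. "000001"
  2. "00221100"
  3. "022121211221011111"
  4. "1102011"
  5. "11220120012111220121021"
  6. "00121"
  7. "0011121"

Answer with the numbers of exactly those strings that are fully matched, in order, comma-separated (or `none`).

3, 5, 6, 7

1 → no match
2 → no match
3 → match
4 → no match
5 → match
6 → match
7 → match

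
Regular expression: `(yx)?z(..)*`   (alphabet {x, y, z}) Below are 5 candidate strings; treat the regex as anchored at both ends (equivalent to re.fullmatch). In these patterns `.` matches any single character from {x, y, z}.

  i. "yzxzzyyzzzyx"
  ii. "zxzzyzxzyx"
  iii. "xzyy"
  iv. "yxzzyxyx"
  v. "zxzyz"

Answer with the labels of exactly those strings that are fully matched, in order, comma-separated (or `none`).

i → no match
ii → no match
iii → no match
iv → no match
v → match

v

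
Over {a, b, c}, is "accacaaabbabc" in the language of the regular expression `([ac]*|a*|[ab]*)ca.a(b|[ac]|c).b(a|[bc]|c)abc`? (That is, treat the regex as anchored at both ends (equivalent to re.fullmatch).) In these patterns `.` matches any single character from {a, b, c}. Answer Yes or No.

Yes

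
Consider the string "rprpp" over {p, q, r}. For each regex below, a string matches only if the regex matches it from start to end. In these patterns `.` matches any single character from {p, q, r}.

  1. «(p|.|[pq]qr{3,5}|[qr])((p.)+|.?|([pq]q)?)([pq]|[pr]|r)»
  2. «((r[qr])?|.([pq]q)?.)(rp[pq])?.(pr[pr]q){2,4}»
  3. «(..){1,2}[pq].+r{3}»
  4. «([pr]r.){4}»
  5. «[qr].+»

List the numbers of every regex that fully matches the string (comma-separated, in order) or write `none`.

1 → no match
2 → no match — must end with "q"
3 → no match — must end with "r"
4 → no match
5 → match

5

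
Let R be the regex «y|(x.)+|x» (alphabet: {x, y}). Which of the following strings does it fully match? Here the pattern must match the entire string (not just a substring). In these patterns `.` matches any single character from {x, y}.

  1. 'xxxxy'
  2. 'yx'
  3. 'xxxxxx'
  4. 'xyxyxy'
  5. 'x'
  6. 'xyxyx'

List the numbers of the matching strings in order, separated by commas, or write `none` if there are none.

3, 4, 5

1 → no match
2 → no match
3 → match
4 → match
5 → match
6 → no match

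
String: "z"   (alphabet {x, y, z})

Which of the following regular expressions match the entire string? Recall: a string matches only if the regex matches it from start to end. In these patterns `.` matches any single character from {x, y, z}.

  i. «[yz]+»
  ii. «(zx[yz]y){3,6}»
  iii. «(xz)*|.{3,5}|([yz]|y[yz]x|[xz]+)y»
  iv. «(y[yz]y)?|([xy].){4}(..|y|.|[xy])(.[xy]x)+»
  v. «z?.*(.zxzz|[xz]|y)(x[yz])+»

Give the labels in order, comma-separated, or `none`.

i → match
ii → no match — must start with "zx"
iii → no match
iv → no match
v → no match

i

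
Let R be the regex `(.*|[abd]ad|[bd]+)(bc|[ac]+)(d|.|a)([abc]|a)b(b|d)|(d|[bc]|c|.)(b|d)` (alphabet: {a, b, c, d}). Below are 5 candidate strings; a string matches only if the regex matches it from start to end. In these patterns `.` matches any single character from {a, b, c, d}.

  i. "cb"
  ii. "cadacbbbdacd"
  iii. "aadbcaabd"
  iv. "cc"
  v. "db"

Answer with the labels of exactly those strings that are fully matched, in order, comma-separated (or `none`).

i → match
ii → no match
iii → match
iv → no match
v → match

i, iii, v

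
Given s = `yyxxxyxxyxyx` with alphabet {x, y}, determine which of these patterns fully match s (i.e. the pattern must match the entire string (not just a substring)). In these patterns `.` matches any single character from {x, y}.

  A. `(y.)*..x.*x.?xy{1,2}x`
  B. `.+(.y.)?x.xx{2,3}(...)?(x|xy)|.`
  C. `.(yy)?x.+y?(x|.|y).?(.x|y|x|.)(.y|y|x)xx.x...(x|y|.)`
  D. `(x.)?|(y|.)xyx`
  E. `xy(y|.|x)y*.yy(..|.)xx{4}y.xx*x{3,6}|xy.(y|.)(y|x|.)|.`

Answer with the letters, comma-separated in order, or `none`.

A → match
B → no match
C → no match
D → no match
E → no match

A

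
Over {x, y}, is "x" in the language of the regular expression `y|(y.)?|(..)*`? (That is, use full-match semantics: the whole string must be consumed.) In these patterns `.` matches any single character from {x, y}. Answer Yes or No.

No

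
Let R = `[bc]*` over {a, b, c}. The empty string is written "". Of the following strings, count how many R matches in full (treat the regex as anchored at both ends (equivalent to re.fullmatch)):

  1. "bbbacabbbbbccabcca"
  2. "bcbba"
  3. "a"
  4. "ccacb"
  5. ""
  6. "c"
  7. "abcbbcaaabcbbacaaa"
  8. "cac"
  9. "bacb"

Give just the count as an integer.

1 → no match
2 → no match
3 → no match
4 → no match
5 → match
6 → match
7 → no match
8 → no match
9 → no match
Total matched: 2

2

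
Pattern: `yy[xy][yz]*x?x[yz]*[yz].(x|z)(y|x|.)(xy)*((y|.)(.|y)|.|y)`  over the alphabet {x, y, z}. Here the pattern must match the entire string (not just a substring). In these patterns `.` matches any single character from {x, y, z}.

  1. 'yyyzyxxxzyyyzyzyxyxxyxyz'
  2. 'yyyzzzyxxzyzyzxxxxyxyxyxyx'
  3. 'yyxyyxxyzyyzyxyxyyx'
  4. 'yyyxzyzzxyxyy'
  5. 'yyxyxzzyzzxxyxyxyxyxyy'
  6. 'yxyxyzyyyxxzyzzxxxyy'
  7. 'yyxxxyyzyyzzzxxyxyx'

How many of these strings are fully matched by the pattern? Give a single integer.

5

1 → no match
2 → match
3 → match
4 → match
5 → match
6 → no match — must start with 'yy'
7 → match
Total matched: 5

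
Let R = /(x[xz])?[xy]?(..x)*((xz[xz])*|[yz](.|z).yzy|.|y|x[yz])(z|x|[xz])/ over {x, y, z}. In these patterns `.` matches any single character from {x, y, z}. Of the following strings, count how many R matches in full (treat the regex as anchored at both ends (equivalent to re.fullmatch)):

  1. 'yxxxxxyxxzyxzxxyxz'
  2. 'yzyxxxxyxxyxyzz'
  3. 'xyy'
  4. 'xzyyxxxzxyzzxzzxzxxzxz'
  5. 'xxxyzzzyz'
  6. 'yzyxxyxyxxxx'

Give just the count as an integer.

1

1 → no match
2 → no match
3 → no match
4 → no match
5 → no match
6 → match
Total matched: 1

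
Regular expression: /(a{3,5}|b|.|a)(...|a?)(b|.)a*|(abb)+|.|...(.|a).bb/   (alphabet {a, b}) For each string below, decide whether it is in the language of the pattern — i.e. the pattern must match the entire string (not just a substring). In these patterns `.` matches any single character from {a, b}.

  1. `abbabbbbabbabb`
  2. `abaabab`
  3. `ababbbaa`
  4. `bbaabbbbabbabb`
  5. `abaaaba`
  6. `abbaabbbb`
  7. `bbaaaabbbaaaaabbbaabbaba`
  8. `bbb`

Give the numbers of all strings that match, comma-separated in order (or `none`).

1 → no match
2 → no match
3 → no match
4 → no match
5 → no match
6 → no match
7 → no match
8 → no match

none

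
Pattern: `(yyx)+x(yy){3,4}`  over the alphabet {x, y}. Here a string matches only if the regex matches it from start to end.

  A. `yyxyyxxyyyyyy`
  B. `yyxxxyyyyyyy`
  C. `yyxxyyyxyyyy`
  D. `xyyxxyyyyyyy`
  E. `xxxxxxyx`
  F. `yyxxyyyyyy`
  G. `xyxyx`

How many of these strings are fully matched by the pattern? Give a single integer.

A → match
B → no match
C → no match
D → no match — must start with `yyx`
E → no match — must start with `yyx`
F → match
G → no match — must start with `yyx`
Total matched: 2

2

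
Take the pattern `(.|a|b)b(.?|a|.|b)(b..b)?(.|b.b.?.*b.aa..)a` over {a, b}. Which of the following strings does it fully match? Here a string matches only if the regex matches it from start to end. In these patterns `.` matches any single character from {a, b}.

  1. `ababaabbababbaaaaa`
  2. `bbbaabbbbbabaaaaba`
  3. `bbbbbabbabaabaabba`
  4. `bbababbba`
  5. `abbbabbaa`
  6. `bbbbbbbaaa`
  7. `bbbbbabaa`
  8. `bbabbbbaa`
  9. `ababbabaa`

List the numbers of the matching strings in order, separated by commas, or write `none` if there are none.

1 → match
2 → match
3 → no match
4 → match
5 → match
6 → no match
7 → match
8 → match
9 → match

1, 2, 4, 5, 7, 8, 9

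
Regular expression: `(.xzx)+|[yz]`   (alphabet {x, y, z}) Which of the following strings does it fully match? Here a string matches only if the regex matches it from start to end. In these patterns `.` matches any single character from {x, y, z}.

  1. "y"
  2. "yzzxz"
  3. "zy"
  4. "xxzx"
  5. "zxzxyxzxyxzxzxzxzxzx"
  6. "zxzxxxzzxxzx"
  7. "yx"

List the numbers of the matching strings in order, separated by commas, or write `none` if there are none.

1 → match
2 → no match
3 → no match
4 → match
5 → match
6 → no match
7 → no match

1, 4, 5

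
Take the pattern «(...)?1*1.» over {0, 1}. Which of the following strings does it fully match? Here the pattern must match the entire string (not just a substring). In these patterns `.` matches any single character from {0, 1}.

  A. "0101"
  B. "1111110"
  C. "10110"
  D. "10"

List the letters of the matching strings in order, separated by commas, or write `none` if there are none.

A. "0101" → no match
B. "1111110" → match
C. "10110" → match
D. "10" → match

B, C, D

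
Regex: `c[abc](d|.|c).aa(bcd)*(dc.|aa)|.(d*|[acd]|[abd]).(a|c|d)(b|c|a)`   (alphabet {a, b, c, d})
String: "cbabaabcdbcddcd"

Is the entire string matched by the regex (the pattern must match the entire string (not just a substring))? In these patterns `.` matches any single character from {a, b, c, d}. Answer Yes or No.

Yes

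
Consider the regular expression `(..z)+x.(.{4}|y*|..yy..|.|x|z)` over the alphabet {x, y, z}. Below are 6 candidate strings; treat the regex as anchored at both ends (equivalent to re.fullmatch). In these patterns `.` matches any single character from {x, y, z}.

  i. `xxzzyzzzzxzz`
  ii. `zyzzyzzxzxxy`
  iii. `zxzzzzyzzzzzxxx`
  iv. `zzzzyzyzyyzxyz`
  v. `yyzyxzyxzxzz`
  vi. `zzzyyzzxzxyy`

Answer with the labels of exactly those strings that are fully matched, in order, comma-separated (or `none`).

i, ii, iii, v, vi

i. `xxzzyzzzzxzz` → match
ii. `zyzzyzzxzxxy` → match
iii → match
iv → no match
v. `yyzyxzyxzxzz` → match
vi. `zzzyyzzxzxyy` → match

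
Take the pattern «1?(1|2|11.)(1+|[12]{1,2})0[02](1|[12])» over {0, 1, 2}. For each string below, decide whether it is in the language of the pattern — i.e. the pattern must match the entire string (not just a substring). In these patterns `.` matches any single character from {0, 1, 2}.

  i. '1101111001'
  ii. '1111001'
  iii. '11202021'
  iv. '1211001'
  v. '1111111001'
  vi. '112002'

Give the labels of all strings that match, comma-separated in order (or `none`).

i, ii, iv, v, vi

i → match
ii → match
iii → no match
iv → match
v → match
vi → match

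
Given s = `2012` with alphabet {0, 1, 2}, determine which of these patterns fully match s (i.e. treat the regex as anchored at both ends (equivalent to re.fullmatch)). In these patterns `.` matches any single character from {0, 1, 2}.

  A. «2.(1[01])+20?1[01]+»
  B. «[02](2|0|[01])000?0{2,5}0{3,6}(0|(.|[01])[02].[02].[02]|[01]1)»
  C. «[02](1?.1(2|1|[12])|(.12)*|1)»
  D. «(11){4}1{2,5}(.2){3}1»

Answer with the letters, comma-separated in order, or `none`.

A → no match
B → no match
C → match
D → no match — must start with `11`

C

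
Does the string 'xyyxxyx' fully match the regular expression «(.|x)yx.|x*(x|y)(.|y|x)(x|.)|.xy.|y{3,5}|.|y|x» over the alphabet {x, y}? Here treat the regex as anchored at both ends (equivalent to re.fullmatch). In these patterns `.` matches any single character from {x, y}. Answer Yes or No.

No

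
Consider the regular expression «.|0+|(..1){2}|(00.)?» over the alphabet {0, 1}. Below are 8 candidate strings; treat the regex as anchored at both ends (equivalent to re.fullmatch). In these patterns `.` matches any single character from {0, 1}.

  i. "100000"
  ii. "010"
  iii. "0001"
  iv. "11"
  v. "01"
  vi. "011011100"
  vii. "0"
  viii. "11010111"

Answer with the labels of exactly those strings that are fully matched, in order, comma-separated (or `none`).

vii

i → no match
ii → no match
iii → no match
iv → no match
v → no match
vi → no match
vii → match
viii → no match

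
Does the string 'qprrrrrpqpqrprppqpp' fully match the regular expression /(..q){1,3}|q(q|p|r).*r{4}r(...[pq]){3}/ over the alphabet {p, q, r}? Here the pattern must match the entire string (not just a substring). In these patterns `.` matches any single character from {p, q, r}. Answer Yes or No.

Yes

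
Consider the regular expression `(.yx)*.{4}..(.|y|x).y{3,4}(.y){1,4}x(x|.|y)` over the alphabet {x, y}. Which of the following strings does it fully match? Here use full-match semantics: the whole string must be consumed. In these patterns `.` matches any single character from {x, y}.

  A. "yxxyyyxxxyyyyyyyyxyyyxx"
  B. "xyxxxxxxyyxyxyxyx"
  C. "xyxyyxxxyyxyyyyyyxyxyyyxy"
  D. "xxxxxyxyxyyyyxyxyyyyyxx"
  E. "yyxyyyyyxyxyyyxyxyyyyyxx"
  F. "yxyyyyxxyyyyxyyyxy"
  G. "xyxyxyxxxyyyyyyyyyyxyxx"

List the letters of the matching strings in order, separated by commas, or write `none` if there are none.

A → no match
B → no match
C → match
D → no match
E → match
F → match
G → match

C, E, F, G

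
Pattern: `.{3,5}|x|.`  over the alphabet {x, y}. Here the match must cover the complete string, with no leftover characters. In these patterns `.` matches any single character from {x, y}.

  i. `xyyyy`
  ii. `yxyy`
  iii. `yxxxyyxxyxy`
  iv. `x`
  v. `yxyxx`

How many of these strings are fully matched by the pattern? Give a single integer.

4

i → match
ii → match
iii → no match
iv → match
v → match
Total matched: 4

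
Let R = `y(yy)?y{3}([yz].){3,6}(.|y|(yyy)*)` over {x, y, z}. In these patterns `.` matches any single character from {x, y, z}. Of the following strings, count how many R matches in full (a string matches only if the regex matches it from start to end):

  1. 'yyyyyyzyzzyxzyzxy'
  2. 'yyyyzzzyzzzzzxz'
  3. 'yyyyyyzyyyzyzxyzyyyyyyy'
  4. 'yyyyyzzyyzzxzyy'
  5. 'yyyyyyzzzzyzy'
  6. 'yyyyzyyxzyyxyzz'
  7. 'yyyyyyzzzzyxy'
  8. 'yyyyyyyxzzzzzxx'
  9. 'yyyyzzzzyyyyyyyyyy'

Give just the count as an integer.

1 → match
2 → match
3 → no match
4 → match
5 → match
6 → match
7 → match
8 → match
9 → match
Total matched: 8

8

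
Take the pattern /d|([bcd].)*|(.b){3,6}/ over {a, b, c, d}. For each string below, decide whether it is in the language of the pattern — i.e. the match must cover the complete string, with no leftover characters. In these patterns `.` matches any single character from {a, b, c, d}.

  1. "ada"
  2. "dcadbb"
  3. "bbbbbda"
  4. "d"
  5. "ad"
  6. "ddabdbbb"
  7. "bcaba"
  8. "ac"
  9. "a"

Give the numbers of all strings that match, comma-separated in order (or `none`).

4

1 → no match
2 → no match
3 → no match
4 → match
5 → no match
6 → no match
7 → no match
8 → no match
9 → no match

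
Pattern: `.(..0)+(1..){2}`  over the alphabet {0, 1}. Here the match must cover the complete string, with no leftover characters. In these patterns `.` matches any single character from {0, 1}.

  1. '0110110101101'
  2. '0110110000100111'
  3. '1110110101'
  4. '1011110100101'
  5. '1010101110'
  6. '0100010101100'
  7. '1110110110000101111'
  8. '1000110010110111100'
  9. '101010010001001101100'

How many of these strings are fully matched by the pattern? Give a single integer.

7

1 → match
2 → match
3 → match
4 → no match
5 → match
6 → match
7 → match
8 → match
9 → no match
Total matched: 7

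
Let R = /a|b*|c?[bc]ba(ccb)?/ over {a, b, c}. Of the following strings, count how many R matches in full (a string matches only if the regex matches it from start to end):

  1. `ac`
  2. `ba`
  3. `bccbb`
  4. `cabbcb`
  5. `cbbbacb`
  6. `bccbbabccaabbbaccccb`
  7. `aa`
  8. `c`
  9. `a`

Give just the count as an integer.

1

1. `ac` → no match
2. `ba` → no match
3. `bccbb` → no match
4. `cabbcb` → no match
5. `cbbbacb` → no match
6 → no match
7. `aa` → no match
8. `c` → no match
9. `a` → match
Total matched: 1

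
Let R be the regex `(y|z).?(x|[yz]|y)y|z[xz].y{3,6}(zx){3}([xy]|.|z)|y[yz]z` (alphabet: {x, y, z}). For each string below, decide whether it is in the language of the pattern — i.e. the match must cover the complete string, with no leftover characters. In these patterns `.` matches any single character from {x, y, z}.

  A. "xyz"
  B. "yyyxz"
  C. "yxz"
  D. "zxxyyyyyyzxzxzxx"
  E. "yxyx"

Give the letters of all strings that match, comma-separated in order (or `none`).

D

A. "xyz" → no match
B. "yyyxz" → no match
C. "yxz" → no match
D → match
E. "yxyx" → no match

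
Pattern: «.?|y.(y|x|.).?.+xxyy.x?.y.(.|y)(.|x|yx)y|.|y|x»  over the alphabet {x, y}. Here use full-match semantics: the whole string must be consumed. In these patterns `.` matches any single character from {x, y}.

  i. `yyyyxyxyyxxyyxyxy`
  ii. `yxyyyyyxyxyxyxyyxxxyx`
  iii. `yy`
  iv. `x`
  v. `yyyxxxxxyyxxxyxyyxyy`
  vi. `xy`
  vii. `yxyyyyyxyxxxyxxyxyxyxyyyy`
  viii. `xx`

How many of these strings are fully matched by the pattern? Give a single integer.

i → no match
ii → no match
iii. `yy` → no match
iv. `x` → match
v → no match
vi. `xy` → no match
vii → no match
viii. `xx` → no match
Total matched: 1

1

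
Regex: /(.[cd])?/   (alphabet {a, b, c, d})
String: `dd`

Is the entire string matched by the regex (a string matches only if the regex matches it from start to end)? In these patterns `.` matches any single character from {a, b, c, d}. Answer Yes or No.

Yes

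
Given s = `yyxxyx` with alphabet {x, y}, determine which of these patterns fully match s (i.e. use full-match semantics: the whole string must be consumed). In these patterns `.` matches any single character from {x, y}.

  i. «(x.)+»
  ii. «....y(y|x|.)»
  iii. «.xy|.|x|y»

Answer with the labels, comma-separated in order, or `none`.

ii

i → no match — must start with `x`
ii → match
iii → no match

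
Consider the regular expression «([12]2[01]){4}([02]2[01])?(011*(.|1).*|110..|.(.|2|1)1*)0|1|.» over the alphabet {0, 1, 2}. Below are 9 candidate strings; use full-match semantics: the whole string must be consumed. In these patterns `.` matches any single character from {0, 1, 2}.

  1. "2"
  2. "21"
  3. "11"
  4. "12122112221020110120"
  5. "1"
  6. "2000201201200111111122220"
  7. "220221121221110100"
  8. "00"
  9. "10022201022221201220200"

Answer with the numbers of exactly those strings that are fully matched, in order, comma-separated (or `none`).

1 → match
2 → no match
3 → no match
4 → no match
5 → match
6 → no match
7 → match
8 → no match
9 → no match

1, 5, 7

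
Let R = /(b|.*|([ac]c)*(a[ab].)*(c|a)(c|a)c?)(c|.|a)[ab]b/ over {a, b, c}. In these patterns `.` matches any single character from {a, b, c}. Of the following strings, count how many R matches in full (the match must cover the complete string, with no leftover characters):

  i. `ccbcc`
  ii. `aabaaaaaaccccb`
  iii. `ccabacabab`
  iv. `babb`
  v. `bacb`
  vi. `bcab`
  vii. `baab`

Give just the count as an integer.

i → no match — must end with `b`
ii → no match
iii → match
iv → match
v → no match
vi → match
vii → match
Total matched: 4

4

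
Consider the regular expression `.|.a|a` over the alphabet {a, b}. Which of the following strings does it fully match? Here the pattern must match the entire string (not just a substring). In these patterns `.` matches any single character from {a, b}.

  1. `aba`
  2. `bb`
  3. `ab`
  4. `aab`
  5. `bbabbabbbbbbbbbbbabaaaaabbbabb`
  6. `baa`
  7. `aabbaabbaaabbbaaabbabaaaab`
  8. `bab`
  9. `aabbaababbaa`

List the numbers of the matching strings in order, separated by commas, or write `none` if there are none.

none

1. `aba` → no match
2. `bb` → no match
3. `ab` → no match
4. `aab` → no match
5 → no match
6. `baa` → no match
7 → no match
8. `bab` → no match
9. `aabbaababbaa` → no match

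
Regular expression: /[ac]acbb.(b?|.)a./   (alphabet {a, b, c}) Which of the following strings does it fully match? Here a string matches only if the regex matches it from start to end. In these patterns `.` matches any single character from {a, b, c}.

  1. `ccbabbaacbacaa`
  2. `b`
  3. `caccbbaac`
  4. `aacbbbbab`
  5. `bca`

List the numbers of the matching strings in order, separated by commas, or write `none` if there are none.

1 → no match
2 → no match
3 → no match
4 → match
5 → no match

4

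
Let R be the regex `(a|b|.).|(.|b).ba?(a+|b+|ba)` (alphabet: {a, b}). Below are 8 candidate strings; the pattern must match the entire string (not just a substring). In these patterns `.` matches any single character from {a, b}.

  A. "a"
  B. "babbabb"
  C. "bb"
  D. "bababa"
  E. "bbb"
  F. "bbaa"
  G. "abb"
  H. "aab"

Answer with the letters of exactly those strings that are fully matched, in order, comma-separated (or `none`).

C, D

A. "a" → no match
B. "babbabb" → no match
C. "bb" → match
D. "bababa" → match
E. "bbb" → no match
F. "bbaa" → no match
G. "abb" → no match
H. "aab" → no match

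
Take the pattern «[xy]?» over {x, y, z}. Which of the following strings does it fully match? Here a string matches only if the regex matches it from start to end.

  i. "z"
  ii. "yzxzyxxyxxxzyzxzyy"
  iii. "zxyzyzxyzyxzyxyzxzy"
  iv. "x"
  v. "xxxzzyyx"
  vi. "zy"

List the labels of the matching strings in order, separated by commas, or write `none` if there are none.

i → no match
ii → no match
iii → no match
iv → match
v → no match
vi → no match

iv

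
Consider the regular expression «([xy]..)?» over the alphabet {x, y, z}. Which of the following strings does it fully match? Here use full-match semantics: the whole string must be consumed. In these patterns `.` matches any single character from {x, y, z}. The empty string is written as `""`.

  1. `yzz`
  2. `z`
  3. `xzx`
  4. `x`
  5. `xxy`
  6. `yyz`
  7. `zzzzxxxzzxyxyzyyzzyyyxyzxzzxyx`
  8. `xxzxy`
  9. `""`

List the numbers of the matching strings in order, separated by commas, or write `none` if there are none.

1, 3, 5, 6, 9

1. `yzz` → match
2. `z` → no match
3. `xzx` → match
4. `x` → no match
5. `xxy` → match
6. `yyz` → match
7 → no match
8. `xxzxy` → no match
9. `""` → match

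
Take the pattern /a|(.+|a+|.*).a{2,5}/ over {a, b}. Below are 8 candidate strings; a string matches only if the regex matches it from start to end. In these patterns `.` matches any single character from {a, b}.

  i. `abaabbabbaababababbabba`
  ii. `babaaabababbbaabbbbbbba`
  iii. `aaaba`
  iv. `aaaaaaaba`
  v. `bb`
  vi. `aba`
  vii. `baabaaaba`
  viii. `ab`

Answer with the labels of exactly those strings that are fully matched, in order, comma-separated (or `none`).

i → no match
ii → no match
iii. `aaaba` → no match
iv. `aaaaaaaba` → no match
v. `bb` → no match — must end with `a`
vi. `aba` → no match
vii. `baabaaaba` → no match
viii. `ab` → no match — must end with `a`

none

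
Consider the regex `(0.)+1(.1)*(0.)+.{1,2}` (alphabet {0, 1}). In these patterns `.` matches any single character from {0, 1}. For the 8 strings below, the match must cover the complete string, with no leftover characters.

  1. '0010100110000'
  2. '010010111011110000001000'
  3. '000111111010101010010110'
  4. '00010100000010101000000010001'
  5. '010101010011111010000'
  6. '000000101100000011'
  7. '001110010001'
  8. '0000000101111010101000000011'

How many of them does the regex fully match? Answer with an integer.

3

1 → no match
2 → no match
3 → no match
4 → match
5 → match
6 → no match
7 → no match
8 → match
Total matched: 3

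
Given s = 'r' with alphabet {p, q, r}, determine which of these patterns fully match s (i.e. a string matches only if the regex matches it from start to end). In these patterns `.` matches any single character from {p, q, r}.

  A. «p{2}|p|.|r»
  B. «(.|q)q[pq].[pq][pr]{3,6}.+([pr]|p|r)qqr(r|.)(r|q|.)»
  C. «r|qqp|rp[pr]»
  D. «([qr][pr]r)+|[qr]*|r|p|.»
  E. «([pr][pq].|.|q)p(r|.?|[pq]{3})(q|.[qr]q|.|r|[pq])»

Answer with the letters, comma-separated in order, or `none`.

A → match
B → no match
C → match
D → match
E → no match

A, C, D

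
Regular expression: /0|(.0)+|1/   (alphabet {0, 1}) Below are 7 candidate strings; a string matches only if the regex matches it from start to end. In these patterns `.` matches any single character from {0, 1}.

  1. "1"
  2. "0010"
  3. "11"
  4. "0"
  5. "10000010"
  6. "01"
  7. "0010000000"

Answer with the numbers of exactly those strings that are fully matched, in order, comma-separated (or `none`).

1, 2, 4, 5, 7

1 → match
2 → match
3 → no match
4 → match
5 → match
6 → no match
7 → match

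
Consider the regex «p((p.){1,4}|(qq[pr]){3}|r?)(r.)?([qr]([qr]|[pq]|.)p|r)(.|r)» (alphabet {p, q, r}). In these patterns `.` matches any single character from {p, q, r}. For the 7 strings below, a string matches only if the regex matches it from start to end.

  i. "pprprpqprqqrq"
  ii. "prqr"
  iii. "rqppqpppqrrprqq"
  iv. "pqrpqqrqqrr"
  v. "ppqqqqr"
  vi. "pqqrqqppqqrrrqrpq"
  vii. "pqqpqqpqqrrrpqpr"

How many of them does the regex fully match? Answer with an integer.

0

i → no match
ii → no match
iii → no match — must start with "p"
iv → no match
v → no match
vi → no match
vii → no match
Total matched: 0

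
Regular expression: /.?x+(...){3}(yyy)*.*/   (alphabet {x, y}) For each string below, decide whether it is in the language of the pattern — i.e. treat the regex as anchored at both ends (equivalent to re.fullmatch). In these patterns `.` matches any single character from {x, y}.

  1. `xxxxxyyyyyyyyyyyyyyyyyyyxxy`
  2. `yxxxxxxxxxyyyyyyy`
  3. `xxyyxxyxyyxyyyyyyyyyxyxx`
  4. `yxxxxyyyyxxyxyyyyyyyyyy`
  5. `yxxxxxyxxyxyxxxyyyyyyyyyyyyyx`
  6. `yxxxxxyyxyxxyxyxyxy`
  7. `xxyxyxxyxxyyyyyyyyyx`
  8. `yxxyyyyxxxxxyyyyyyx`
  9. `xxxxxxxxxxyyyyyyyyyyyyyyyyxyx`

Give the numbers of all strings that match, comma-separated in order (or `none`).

1, 2, 3, 4, 5, 6, 7, 8, 9

1 → match
2 → match
3 → match
4 → match
5 → match
6 → match
7 → match
8 → match
9 → match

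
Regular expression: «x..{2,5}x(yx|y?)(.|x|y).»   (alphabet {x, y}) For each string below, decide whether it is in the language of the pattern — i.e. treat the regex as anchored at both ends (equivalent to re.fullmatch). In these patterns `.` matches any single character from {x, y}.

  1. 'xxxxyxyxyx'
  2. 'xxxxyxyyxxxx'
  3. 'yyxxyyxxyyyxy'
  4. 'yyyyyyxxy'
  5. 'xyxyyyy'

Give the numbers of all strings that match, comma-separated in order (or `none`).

1

1 → match
2 → no match
3 → no match — must start with 'x'
4 → no match — must start with 'x'
5 → no match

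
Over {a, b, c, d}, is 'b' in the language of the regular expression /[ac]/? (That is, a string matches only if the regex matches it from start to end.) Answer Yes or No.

No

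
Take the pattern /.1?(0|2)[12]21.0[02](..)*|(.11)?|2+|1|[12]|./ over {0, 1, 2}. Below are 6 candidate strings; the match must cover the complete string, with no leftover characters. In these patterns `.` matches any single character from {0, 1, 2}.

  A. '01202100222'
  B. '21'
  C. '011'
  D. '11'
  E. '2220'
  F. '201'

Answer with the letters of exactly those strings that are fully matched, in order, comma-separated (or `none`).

C

A → no match
B → no match
C → match
D → no match
E → no match
F → no match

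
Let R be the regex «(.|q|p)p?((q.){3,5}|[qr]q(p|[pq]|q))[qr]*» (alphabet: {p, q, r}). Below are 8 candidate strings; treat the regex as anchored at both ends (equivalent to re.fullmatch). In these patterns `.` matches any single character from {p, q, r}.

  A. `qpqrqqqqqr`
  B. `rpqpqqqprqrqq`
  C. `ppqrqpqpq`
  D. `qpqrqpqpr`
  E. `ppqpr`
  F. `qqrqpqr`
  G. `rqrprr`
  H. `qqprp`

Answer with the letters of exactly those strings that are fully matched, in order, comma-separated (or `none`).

A. `qpqrqqqqqr` → match
B → match
C. `ppqrqpqpq` → match
D. `qpqrqpqpr` → match
E. `ppqpr` → no match
F. `qqrqpqr` → match
G. `rqrprr` → no match
H. `qqprp` → no match

A, B, C, D, F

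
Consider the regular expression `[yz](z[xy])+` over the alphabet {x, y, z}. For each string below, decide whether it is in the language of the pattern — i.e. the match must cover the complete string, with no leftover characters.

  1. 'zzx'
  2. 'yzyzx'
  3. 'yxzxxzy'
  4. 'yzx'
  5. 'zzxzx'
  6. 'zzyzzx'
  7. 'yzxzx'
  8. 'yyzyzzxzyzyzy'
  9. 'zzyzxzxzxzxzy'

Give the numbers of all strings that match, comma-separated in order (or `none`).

1 → match
2 → match
3 → no match
4 → match
5 → match
6 → no match
7 → match
8 → no match
9 → match

1, 2, 4, 5, 7, 9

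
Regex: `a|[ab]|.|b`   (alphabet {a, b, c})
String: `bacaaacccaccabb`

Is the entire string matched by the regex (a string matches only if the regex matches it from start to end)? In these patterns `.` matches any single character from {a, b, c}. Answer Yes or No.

No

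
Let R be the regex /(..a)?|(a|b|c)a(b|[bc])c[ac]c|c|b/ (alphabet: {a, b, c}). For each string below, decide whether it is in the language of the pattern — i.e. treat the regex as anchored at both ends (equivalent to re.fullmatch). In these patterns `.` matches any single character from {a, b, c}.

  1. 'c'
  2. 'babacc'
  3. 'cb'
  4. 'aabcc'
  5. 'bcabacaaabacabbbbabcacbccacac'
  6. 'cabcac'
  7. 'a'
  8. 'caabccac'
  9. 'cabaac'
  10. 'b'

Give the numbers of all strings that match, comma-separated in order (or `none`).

1. 'c' → match
2. 'babacc' → no match
3. 'cb' → no match
4. 'aabcc' → no match
5 → no match
6. 'cabcac' → match
7. 'a' → no match
8. 'caabccac' → no match
9. 'cabaac' → no match
10. 'b' → match

1, 6, 10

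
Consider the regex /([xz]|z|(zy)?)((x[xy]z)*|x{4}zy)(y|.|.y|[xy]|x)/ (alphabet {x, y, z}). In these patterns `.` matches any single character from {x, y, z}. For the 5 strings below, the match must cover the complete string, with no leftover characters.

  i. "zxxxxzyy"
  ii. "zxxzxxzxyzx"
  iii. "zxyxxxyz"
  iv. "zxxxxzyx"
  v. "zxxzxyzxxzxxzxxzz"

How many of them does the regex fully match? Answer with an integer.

i. "zxxxxzyy" → match
ii. "zxxzxxzxyzx" → match
iii. "zxyxxxyz" → no match
iv. "zxxxxzyx" → match
v → match
Total matched: 4

4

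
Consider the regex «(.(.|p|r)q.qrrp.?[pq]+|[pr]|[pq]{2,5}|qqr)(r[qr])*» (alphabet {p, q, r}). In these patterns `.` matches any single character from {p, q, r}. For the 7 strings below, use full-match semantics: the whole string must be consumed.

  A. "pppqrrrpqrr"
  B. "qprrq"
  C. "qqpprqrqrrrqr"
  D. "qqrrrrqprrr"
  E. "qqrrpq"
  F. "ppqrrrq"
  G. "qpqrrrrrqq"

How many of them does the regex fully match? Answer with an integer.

A. "pppqrrrpqrr" → no match
B. "qprrq" → no match
C → no match
D. "qqrrrrqprrr" → no match
E. "qqrrpq" → no match
F. "ppqrrrq" → match
G. "qpqrrrrrqq" → no match
Total matched: 1

1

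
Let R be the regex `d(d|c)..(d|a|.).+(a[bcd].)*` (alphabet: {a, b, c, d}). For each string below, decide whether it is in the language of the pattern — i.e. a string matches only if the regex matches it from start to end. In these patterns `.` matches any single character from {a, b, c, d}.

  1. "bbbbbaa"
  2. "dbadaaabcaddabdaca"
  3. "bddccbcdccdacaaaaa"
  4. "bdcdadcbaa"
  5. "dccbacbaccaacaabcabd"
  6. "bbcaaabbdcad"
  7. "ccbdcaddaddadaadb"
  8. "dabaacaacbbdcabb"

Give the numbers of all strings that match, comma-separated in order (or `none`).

1 → no match — must start with "d"
2 → no match
3 → no match — must start with "d"
4 → no match — must start with "d"
5 → match
6 → no match — must start with "d"
7 → no match — must start with "d"
8 → no match

5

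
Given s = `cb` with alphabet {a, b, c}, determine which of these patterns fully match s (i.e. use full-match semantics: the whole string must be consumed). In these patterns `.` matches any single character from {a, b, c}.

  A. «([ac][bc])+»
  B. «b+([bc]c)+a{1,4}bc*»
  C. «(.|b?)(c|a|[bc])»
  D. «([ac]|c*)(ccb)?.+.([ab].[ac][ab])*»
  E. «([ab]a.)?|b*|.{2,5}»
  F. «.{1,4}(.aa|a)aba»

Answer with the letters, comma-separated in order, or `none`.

A, C, D, E

A → match
B → no match — must start with `b`
C → match
D → match
E → match
F → no match — must end with `aba`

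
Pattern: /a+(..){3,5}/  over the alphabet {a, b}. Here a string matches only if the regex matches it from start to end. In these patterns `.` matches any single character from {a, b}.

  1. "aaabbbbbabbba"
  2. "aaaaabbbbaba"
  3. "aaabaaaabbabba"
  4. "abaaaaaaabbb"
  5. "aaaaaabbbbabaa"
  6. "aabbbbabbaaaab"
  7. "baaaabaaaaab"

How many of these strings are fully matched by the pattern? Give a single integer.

3

1 → match
2 → match
3 → no match
4 → no match
5 → match
6 → no match
7 → no match — must start with "a"
Total matched: 3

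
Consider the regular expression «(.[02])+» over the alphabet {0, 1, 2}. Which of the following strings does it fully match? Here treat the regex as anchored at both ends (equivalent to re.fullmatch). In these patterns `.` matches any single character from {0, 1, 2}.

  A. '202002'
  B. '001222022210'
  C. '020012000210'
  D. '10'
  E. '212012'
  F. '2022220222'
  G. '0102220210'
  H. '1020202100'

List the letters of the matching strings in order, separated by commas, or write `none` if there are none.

A, B, C, D, F

A. '202002' → match
B. '001222022210' → match
C. '020012000210' → match
D. '10' → match
E. '212012' → no match
F. '2022220222' → match
G. '0102220210' → no match
H. '1020202100' → no match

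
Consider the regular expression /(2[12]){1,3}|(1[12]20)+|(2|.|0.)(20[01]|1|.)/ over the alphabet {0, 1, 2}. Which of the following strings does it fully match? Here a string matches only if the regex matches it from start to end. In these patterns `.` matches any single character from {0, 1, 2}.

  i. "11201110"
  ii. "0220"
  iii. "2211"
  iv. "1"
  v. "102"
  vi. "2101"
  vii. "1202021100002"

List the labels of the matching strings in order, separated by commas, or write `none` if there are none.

none

i → no match
ii → no match
iii → no match
iv → no match
v → no match
vi → no match
vii → no match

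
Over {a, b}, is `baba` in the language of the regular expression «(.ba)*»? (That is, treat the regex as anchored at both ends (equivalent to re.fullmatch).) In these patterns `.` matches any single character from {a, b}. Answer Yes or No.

No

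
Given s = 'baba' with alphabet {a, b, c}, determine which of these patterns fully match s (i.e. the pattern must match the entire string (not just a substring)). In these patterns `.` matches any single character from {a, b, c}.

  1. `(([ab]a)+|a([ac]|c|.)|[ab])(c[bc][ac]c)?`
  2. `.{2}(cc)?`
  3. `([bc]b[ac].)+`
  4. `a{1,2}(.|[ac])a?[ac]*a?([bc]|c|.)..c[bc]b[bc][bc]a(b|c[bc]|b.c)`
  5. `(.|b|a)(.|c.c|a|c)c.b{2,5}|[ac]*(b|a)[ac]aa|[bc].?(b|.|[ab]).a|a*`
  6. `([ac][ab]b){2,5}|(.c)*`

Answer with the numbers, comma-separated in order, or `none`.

1 → match
2 → no match
3 → no match
4 → no match — must start with 'a'
5 → match
6 → no match

1, 5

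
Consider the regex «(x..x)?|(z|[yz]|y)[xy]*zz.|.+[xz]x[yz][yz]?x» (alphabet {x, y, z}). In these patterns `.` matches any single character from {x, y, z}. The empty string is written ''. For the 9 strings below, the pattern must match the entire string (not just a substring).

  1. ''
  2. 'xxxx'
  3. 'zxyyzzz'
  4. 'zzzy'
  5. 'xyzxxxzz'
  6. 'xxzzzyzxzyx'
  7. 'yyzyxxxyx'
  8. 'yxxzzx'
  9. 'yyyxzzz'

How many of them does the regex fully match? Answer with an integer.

8

1 → match
2 → match
3 → match
4 → match
5 → no match
6 → match
7 → match
8 → match
9 → match
Total matched: 8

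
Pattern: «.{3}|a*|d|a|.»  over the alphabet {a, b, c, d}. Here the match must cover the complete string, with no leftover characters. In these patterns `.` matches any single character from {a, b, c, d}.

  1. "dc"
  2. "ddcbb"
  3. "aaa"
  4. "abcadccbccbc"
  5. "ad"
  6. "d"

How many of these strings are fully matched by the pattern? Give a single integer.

1 → no match
2 → no match
3 → match
4 → no match
5 → no match
6 → match
Total matched: 2

2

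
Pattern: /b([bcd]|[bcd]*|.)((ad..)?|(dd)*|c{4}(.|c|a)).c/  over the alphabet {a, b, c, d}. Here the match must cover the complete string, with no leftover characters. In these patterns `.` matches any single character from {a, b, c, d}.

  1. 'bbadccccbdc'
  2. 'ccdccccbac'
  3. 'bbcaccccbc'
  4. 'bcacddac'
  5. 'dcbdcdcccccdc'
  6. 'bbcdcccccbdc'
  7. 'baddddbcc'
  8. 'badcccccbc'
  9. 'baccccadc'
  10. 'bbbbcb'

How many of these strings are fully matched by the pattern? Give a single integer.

2

1. 'bbadccccbdc' → no match
2. 'ccdccccbac' → no match — must start with 'b'
3. 'bbcaccccbc' → no match
4. 'bcacddac' → no match
5 → no match — must start with 'b'
6. 'bbcdcccccbdc' → match
7. 'baddddbcc' → no match
8. 'badcccccbc' → no match
9. 'baccccadc' → match
10. 'bbbbcb' → no match — must end with 'c'
Total matched: 2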